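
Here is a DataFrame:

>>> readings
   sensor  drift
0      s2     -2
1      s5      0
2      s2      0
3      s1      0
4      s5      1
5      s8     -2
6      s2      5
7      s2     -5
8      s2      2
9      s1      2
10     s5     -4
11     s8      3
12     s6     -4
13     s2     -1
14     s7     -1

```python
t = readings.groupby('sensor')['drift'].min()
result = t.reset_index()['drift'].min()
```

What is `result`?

group by sensor, min of drift:
sensor
s1    0
s2   -5
s5   -4
s6   -4
s7   -1
s8   -2
Name: drift, dtype: int64
reset_index():
  sensor  drift
0     s1      0
1     s2     -5
2     s5     -4
3     s6     -4
4     s7     -1
5     s8     -2
Reading off the min of column 'drift', we get -5.

-5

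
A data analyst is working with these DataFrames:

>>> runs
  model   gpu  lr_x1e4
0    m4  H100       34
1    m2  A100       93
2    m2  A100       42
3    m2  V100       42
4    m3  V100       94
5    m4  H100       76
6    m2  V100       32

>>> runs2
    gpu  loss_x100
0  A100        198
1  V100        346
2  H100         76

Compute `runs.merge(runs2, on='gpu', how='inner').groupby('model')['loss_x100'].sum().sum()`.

merge on 'gpu' (how='inner') → 7 rows:
  model   gpu  lr_x1e4  loss_x100
0    m4  H100       34         76
1    m2  A100       93        198
2    m2  A100       42        198
3    m2  V100       42        346
4    m3  V100       94        346
5    m4  H100       76         76
6    m2  V100       32        346
group by model, sum of loss_x100:
model
m2    1088
m3     346
m4     152
Name: loss_x100, dtype: int64
So sum() = 1586.

1586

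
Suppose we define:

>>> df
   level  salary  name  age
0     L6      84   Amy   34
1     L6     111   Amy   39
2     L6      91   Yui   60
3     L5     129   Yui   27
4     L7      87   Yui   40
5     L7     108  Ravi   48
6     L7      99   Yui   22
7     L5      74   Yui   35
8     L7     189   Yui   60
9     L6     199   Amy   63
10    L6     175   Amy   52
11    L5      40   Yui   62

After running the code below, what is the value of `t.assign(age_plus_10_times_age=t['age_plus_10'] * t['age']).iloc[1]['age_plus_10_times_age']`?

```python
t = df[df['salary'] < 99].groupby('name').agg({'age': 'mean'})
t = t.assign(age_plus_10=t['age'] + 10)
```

2918.0625

filter rows where salary < 99:
   level  salary name  age
0     L6      84  Amy   34
2     L6      91  Yui   60
4     L7      87  Yui   40
7     L5      74  Yui   35
11    L5      40  Yui   62
group by name, mean of age:
        age
name       
Amy   34.00
Yui   49.25
add column age_plus_10 = t['age'] + 10:
        age  age_plus_10
name                    
Amy   34.00        44.00
Yui   49.25        59.25
add column age_plus_10_times_age = t['age_plus_10'] * t['age']:
        age  age_plus_10  age_plus_10_times_age
name                                           
Amy   34.00        44.00              1496.0000
Yui   49.25        59.25              2918.0625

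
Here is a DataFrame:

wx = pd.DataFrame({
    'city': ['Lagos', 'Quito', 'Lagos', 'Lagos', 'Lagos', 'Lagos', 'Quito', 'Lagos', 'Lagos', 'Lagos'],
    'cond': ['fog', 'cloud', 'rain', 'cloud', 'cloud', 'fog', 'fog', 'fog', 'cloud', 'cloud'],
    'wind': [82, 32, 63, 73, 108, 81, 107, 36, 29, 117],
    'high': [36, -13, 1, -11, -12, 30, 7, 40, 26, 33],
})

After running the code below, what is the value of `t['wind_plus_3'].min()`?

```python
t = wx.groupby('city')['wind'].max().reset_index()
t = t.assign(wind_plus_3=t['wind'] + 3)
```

group by city, max of wind:
city
Lagos    117
Quito    107
Name: wind, dtype: int64
reset_index():
    city  wind
0  Lagos   117
1  Quito   107
add column wind_plus_3 = t['wind'] + 3:
    city  wind  wind_plus_3
0  Lagos   117          120
1  Quito   107          110
Reading off the min of column 'wind_plus_3', we get 110.

110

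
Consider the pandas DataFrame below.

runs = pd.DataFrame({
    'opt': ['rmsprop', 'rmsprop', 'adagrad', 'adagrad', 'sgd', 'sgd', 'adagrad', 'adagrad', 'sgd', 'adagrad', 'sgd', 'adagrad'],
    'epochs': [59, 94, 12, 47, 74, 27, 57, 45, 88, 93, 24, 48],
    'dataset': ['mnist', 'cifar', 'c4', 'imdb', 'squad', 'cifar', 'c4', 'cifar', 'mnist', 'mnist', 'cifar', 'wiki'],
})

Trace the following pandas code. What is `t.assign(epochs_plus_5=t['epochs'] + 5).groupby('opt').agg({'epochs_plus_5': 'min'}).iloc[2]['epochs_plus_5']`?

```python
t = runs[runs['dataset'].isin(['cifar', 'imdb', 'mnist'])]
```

filter rows where dataset in ['cifar', 'imdb', 'mnist']:
        opt  epochs dataset
0   rmsprop      59   mnist
1   rmsprop      94   cifar
3   adagrad      47    imdb
5       sgd      27   cifar
7   adagrad      45   cifar
8       sgd      88   mnist
9   adagrad      93   mnist
10      sgd      24   cifar
add column epochs_plus_5 = t['epochs'] + 5:
        opt  epochs dataset  epochs_plus_5
0   rmsprop      59   mnist             64
1   rmsprop      94   cifar             99
3   adagrad      47    imdb             52
5       sgd      27   cifar             32
7   adagrad      45   cifar             50
8       sgd      88   mnist             93
9   adagrad      93   mnist             98
10      sgd      24   cifar             29
group by opt, min of epochs_plus_5:
         epochs_plus_5
opt                   
adagrad             50
rmsprop             64
sgd                 29
The value at position 2, column 'epochs_plus_5' is 29.

29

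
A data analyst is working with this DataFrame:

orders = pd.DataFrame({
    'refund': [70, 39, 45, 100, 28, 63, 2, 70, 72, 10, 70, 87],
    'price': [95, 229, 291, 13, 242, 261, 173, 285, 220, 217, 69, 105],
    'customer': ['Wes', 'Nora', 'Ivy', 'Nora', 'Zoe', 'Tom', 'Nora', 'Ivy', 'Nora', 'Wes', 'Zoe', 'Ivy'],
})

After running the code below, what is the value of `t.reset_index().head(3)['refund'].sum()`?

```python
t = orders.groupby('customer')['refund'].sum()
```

group by customer, sum of refund:
customer
Ivy     202
Nora    213
Tom      63
Wes      80
Zoe      98
Name: refund, dtype: int64
reset_index():
  customer  refund
0      Ivy     202
1     Nora     213
2      Tom      63
3      Wes      80
4      Zoe      98
take first 3 rows:
  customer  refund
0      Ivy     202
1     Nora     213
2      Tom      63
So sum() = 478.

478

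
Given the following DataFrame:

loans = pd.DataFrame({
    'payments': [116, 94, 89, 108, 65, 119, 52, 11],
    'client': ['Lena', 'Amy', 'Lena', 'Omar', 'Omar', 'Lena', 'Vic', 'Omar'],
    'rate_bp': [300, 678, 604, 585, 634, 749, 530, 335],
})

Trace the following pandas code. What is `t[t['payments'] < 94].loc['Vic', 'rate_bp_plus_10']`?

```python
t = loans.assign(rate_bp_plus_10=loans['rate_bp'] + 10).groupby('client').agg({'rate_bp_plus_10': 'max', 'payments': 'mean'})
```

540

add column rate_bp_plus_10 = loans['rate_bp'] + 10:
   payments client  rate_bp  rate_bp_plus_10
0       116   Lena      300              310
1        94    Amy      678              688
2        89   Lena      604              614
3       108   Omar      585              595
4        65   Omar      634              644
5       119   Lena      749              759
6        52    Vic      530              540
7        11   Omar      335              345
group by client: max(rate_bp_plus_10), mean(payments):
        rate_bp_plus_10    payments
client                             
Amy                 688   94.000000
Lena                759  108.000000
Omar                644   61.333333
Vic                 540   52.000000
filter rows where payments < 94:
        rate_bp_plus_10   payments
client                            
Omar                644  61.333333
Vic                 540  52.000000
Then the value at row 'Vic', column 'rate_bp_plus_10': 540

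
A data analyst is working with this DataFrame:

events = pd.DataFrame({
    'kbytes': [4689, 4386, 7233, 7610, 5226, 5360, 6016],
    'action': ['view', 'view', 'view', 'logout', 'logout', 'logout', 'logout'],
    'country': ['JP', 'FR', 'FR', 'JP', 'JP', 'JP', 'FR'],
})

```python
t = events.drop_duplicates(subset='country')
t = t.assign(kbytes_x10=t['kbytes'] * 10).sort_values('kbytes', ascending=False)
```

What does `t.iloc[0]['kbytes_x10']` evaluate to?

46890

drop duplicate country (keep=first):
   kbytes action country
0    4689   view      JP
1    4386   view      FR
add column kbytes_x10 = t['kbytes'] * 10:
   kbytes action country  kbytes_x10
0    4689   view      JP       46890
1    4386   view      FR       43860
sort by kbytes descending:
   kbytes action country  kbytes_x10
0    4689   view      JP       46890
1    4386   view      FR       43860
Hence 46890.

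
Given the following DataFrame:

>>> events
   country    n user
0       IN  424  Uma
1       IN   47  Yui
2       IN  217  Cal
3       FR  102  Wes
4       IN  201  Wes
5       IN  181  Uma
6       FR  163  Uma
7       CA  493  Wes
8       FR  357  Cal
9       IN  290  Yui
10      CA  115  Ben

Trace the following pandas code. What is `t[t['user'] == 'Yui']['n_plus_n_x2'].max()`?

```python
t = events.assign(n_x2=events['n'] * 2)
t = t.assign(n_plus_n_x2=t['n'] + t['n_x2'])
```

870

add column n_x2 = events['n'] * 2:
   country    n user  n_x2
0       IN  424  Uma   848
1       IN   47  Yui    94
2       IN  217  Cal   434
3       FR  102  Wes   204
4       IN  201  Wes   402
5       IN  181  Uma   362
6       FR  163  Uma   326
7       CA  493  Wes   986
8       FR  357  Cal   714
9       IN  290  Yui   580
10      CA  115  Ben   230
add column n_plus_n_x2 = t['n'] + t['n_x2']:
   country    n user  n_x2  n_plus_n_x2
0       IN  424  Uma   848         1272
1       IN   47  Yui    94          141
2       IN  217  Cal   434          651
3       FR  102  Wes   204          306
4       IN  201  Wes   402          603
5       IN  181  Uma   362          543
6       FR  163  Uma   326          489
7       CA  493  Wes   986         1479
8       FR  357  Cal   714         1071
9       IN  290  Yui   580          870
10      CA  115  Ben   230          345
filter rows where user == 'Yui':
  country    n user  n_x2  n_plus_n_x2
1      IN   47  Yui    94          141
9      IN  290  Yui   580          870
So max() = 870.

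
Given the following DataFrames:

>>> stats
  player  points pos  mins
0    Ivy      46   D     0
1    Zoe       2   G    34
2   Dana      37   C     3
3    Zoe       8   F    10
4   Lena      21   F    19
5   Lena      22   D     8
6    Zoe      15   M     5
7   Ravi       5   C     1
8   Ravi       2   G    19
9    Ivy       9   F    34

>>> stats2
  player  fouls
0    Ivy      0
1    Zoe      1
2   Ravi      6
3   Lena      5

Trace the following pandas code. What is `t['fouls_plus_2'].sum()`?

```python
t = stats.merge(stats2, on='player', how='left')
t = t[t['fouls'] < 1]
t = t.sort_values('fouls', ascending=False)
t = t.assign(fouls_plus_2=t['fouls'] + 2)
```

merge on 'player' (how='left') → 10 rows:
  player  points pos  mins  fouls
0    Ivy      46   D     0    0.0
1    Zoe       2   G    34    1.0
2   Dana      37   C     3    NaN
3    Zoe       8   F    10    1.0
4   Lena      21   F    19    5.0
5   Lena      22   D     8    5.0
6    Zoe      15   M     5    1.0
7   Ravi       5   C     1    6.0
8   Ravi       2   G    19    6.0
9    Ivy       9   F    34    0.0
filter rows where fouls < 1:
  player  points pos  mins  fouls
0    Ivy      46   D     0    0.0
9    Ivy       9   F    34    0.0
sort by fouls descending:
  player  points pos  mins  fouls
0    Ivy      46   D     0    0.0
9    Ivy       9   F    34    0.0
add column fouls_plus_2 = t['fouls'] + 2:
  player  points pos  mins  fouls  fouls_plus_2
0    Ivy      46   D     0    0.0           2.0
9    Ivy       9   F    34    0.0           2.0

4.0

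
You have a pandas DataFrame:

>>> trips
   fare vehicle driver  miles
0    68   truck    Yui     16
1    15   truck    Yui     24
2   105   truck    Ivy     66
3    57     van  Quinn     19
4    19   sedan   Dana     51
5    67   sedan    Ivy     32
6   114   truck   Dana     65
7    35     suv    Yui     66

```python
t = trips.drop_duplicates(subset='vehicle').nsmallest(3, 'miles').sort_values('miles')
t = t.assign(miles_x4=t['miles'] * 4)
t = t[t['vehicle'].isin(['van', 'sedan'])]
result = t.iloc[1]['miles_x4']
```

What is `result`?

204

drop duplicate vehicle (keep=first):
   fare vehicle driver  miles
0    68   truck    Yui     16
3    57     van  Quinn     19
4    19   sedan   Dana     51
7    35     suv    Yui     66
take 3 rows with smallest miles:
   fare vehicle driver  miles
0    68   truck    Yui     16
3    57     van  Quinn     19
4    19   sedan   Dana     51
sort by miles:
   fare vehicle driver  miles
0    68   truck    Yui     16
3    57     van  Quinn     19
4    19   sedan   Dana     51
add column miles_x4 = t['miles'] * 4:
   fare vehicle driver  miles  miles_x4
0    68   truck    Yui     16        64
3    57     van  Quinn     19        76
4    19   sedan   Dana     51       204
filter rows where vehicle in ['van', 'sedan']:
   fare vehicle driver  miles  miles_x4
3    57     van  Quinn     19        76
4    19   sedan   Dana     51       204
So iloc[1]['miles_x4'] = 204.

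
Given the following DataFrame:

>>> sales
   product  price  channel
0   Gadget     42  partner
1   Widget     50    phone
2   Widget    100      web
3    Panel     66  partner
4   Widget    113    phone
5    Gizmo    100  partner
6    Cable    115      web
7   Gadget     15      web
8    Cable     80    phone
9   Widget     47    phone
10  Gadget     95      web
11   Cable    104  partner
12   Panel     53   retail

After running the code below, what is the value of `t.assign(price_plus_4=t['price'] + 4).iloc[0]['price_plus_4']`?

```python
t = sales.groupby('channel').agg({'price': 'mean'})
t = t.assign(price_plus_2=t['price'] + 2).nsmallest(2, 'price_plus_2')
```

group by channel, mean of price:
         price
channel       
partner  78.00
phone    72.50
retail   53.00
web      81.25
add column price_plus_2 = t['price'] + 2:
         price  price_plus_2
channel                     
partner  78.00         80.00
phone    72.50         74.50
retail   53.00         55.00
web      81.25         83.25
take 2 rows with smallest price_plus_2:
         price  price_plus_2
channel                     
retail    53.0          55.0
phone     72.5          74.5
add column price_plus_4 = t['price'] + 4:
         price  price_plus_2  price_plus_4
channel                                   
retail    53.0          55.0          57.0
phone     72.5          74.5          76.5
Reading off the value at position 0, column 'price_plus_4', we get 57.0.

57.0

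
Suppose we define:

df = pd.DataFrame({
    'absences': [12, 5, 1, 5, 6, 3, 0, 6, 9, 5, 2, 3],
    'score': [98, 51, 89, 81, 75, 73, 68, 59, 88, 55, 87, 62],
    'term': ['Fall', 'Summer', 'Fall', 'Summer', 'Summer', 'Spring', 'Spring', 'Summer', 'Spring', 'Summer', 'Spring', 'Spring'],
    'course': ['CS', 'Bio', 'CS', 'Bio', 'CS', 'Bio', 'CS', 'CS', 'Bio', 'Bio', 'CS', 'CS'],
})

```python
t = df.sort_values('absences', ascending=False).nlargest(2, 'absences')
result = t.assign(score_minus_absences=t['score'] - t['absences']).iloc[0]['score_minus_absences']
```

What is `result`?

sort by absences descending:
    absences  score    term course
0         12     98    Fall     CS
8          9     88  Spring    Bio
4          6     75  Summer     CS
7          6     59  Summer     CS
1          5     51  Summer    Bio
3          5     81  Summer    Bio
9          5     55  Summer    Bio
5          3     73  Spring    Bio
11         3     62  Spring     CS
10         2     87  Spring     CS
2          1     89    Fall     CS
6          0     68  Spring     CS
take 2 rows with largest absences:
   absences  score    term course
0        12     98    Fall     CS
8         9     88  Spring    Bio
add column score_minus_absences = t['score'] - t['absences']:
   absences  score    term course  score_minus_absences
0        12     98    Fall     CS                    86
8         9     88  Spring    Bio                    79
The value at position 0, column 'score_minus_absences' is 86.

86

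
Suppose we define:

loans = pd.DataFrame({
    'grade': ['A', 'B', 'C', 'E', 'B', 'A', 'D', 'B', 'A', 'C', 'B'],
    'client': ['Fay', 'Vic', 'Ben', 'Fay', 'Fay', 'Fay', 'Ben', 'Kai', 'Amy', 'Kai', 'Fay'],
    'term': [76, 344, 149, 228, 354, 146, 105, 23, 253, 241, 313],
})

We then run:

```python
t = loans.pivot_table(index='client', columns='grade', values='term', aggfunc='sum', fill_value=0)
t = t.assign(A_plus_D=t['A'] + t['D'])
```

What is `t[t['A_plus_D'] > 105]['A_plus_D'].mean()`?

pivot: rows=client, cols=grade, sum(term):
grade     A    B    C    D    E
client                         
Amy     253    0    0    0    0
Ben       0    0  149  105    0
Fay     222  667    0    0  228
Kai       0   23  241    0    0
Vic       0  344    0    0    0
add column A_plus_D = t['A'] + t['D']:
grade     A    B    C    D    E  A_plus_D
client                                   
Amy     253    0    0    0    0       253
Ben       0    0  149  105    0       105
Fay     222  667    0    0  228       222
Kai       0   23  241    0    0         0
Vic       0  344    0    0    0         0
filter rows where A_plus_D > 105:
grade     A    B  C  D    E  A_plus_D
client                               
Amy     253    0  0  0    0       253
Fay     222  667  0  0  228       222

237.5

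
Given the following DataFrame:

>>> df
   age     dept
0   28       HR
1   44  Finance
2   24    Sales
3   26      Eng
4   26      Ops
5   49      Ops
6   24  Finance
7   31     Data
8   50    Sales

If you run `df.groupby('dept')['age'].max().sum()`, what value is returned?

228

group by dept, max of age:
dept
Data       31
Eng        26
Finance    44
HR         28
Ops        49
Sales      50
Name: age, dtype: int64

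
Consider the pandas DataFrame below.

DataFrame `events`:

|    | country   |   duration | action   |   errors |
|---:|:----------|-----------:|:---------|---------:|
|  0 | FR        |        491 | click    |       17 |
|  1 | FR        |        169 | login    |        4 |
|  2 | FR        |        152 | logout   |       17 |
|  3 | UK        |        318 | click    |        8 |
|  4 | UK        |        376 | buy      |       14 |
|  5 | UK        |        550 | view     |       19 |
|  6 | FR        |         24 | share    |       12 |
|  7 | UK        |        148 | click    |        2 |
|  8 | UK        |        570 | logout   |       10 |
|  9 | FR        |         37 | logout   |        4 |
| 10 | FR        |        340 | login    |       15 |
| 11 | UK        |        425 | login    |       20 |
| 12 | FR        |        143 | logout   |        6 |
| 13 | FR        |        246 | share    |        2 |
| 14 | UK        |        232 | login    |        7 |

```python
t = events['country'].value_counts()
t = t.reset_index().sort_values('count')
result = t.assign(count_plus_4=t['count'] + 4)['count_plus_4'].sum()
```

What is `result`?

23

value_counts of country:
country
FR    8
UK    7
Name: count, dtype: int64
reset_index():
  country  count
0      FR      8
1      UK      7
sort by count:
  country  count
1      UK      7
0      FR      8
add column count_plus_4 = t['count'] + 4:
  country  count  count_plus_4
1      UK      7            11
0      FR      8            12
The sum of column 'count_plus_4' is 23.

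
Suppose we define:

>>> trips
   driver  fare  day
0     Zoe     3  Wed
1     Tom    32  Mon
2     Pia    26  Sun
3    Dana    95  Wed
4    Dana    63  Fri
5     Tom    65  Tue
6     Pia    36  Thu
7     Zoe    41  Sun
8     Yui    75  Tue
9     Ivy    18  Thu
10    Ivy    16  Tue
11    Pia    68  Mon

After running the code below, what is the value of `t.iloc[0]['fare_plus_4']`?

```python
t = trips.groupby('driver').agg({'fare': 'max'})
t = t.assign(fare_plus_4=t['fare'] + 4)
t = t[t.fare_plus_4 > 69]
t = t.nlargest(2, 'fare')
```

99

group by driver, max of fare:
        fare
driver      
Dana      95
Ivy       18
Pia       68
Tom       65
Yui       75
Zoe       41
add column fare_plus_4 = t['fare'] + 4:
        fare  fare_plus_4
driver                   
Dana      95           99
Ivy       18           22
Pia       68           72
Tom       65           69
Yui       75           79
Zoe       41           45
filter rows where fare_plus_4 > 69:
        fare  fare_plus_4
driver                   
Dana      95           99
Pia       68           72
Yui       75           79
take 2 rows with largest fare:
        fare  fare_plus_4
driver                   
Dana      95           99
Yui       75           79
Reading off the value at position 0, column 'fare_plus_4', we get 99.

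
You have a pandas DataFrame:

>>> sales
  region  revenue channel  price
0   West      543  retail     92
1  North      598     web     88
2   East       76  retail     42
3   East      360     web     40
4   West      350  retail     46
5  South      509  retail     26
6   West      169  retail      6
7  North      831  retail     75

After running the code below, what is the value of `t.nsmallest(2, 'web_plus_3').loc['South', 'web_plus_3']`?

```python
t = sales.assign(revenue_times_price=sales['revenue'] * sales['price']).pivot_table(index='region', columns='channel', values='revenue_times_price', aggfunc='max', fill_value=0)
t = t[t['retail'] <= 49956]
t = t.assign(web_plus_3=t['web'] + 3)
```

add column revenue_times_price = sales['revenue'] * sales['price']:
  region  revenue channel  price  revenue_times_price
0   West      543  retail     92                49956
1  North      598     web     88                52624
2   East       76  retail     42                 3192
3   East      360     web     40                14400
4   West      350  retail     46                16100
5  South      509  retail     26                13234
6   West      169  retail      6                 1014
7  North      831  retail     75                62325
pivot: rows=region, cols=channel, max(revenue_times_price):
channel  retail    web
region                
East       3192  14400
North     62325  52624
South     13234      0
West      49956      0
filter rows where retail <= 49956:
channel  retail    web
region                
East       3192  14400
South     13234      0
West      49956      0
add column web_plus_3 = t['web'] + 3:
channel  retail    web  web_plus_3
region                            
East       3192  14400       14403
South     13234      0           3
West      49956      0           3
take 2 rows with smallest web_plus_3:
channel  retail  web  web_plus_3
region                          
South     13234    0           3
West      49956    0           3
value at row 'South', column 'web_plus_3' → 3

3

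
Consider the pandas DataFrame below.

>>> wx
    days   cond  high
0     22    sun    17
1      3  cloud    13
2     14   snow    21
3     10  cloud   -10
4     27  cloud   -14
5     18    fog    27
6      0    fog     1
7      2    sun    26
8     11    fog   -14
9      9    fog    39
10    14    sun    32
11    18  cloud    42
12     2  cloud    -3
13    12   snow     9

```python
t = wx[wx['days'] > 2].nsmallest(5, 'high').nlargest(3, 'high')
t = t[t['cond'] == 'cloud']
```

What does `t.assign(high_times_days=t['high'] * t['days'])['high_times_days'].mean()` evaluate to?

-30.5

filter rows where days > 2:
    days   cond  high
0     22    sun    17
1      3  cloud    13
2     14   snow    21
3     10  cloud   -10
4     27  cloud   -14
5     18    fog    27
8     11    fog   -14
9      9    fog    39
10    14    sun    32
11    18  cloud    42
13    12   snow     9
take 5 rows with smallest high:
    days   cond  high
4     27  cloud   -14
8     11    fog   -14
3     10  cloud   -10
13    12   snow     9
1      3  cloud    13
take 3 rows with largest high:
    days   cond  high
1      3  cloud    13
13    12   snow     9
3     10  cloud   -10
filter rows where cond == 'cloud':
   days   cond  high
1     3  cloud    13
3    10  cloud   -10
add column high_times_days = t['high'] * t['days']:
   days   cond  high  high_times_days
1     3  cloud    13               39
3    10  cloud   -10             -100
Taking the mean of column 'high_times_days' gives -30.5.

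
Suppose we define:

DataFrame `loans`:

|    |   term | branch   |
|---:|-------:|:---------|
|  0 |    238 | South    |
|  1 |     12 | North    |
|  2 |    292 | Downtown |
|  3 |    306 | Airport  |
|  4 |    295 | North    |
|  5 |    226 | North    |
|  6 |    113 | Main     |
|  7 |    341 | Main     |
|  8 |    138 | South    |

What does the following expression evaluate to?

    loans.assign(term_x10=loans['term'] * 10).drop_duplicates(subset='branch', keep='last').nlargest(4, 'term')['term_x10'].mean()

2912.5

add column term_x10 = loans['term'] * 10:
   term    branch  term_x10
0   238     South      2380
1    12     North       120
2   292  Downtown      2920
3   306   Airport      3060
4   295     North      2950
5   226     North      2260
6   113      Main      1130
7   341      Main      3410
8   138     South      1380
drop duplicate branch (keep=last):
   term    branch  term_x10
2   292  Downtown      2920
3   306   Airport      3060
5   226     North      2260
7   341      Main      3410
8   138     South      1380
take 4 rows with largest term:
   term    branch  term_x10
7   341      Main      3410
3   306   Airport      3060
2   292  Downtown      2920
5   226     North      2260
Finally, mean of column 'term_x10' = 2912.5.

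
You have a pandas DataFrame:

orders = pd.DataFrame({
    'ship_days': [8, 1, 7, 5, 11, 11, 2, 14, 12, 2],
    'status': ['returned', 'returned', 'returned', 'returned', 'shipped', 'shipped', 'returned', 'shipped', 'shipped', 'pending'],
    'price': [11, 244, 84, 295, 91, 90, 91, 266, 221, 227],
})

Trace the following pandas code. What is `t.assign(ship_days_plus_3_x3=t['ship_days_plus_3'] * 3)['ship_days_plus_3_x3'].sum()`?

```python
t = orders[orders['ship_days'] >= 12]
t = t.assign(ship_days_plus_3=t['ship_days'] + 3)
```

filter rows where ship_days >= 12:
   ship_days   status  price
7         14  shipped    266
8         12  shipped    221
add column ship_days_plus_3 = t['ship_days'] + 3:
   ship_days   status  price  ship_days_plus_3
7         14  shipped    266                17
8         12  shipped    221                15
add column ship_days_plus_3_x3 = t['ship_days_plus_3'] * 3:
   ship_days   status  price  ship_days_plus_3  ship_days_plus_3_x3
7         14  shipped    266                17                   51
8         12  shipped    221                15                   45
Hence 96.

96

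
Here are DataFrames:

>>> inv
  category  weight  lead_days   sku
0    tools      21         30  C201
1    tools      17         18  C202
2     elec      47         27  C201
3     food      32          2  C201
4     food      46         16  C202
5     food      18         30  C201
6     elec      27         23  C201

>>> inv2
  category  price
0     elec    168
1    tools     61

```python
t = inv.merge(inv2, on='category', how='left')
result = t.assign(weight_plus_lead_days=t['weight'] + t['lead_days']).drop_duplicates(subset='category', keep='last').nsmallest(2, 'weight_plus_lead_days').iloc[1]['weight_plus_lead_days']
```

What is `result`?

merge on 'category' (how='left') → 7 rows:
  category  weight  lead_days   sku  price
0    tools      21         30  C201   61.0
1    tools      17         18  C202   61.0
2     elec      47         27  C201  168.0
3     food      32          2  C201    NaN
4     food      46         16  C202    NaN
5     food      18         30  C201    NaN
6     elec      27         23  C201  168.0
add column weight_plus_lead_days = t['weight'] + t['lead_days']:
  category  weight  lead_days   sku  price  weight_plus_lead_days
0    tools      21         30  C201   61.0                     51
1    tools      17         18  C202   61.0                     35
2     elec      47         27  C201  168.0                     74
3     food      32          2  C201    NaN                     34
4     food      46         16  C202    NaN                     62
5     food      18         30  C201    NaN                     48
6     elec      27         23  C201  168.0                     50
drop duplicate category (keep=last):
  category  weight  lead_days   sku  price  weight_plus_lead_days
1    tools      17         18  C202   61.0                     35
5     food      18         30  C201    NaN                     48
6     elec      27         23  C201  168.0                     50
take 2 rows with smallest weight_plus_lead_days:
  category  weight  lead_days   sku  price  weight_plus_lead_days
1    tools      17         18  C202   61.0                     35
5     food      18         30  C201    NaN                     48
value at position 1, column 'weight_plus_lead_days' → 48

48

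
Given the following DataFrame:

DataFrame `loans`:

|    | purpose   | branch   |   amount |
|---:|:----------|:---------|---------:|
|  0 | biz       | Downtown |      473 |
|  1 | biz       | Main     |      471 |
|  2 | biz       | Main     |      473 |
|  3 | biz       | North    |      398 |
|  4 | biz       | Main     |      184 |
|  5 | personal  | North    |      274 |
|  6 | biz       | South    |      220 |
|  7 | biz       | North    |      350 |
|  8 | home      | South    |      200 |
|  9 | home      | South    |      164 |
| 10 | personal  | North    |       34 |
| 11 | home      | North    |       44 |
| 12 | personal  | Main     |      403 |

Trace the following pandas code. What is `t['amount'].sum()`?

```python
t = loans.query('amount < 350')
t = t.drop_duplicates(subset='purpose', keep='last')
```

filter rows where amount < 350:
     purpose branch  amount
4        biz   Main     184
5   personal  North     274
6        biz  South     220
8       home  South     200
9       home  South     164
10  personal  North      34
11      home  North      44
drop duplicate purpose (keep=last):
     purpose branch  amount
6        biz  South     220
10  personal  North      34
11      home  North      44
Taking the sum of column 'amount' gives 298.

298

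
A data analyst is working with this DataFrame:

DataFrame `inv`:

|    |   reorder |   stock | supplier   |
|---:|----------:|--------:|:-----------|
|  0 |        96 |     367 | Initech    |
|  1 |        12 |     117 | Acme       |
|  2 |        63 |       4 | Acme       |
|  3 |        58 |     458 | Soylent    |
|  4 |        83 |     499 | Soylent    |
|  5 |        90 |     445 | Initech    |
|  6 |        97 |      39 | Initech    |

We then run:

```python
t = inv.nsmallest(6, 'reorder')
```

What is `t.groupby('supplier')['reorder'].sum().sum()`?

402

take 6 rows with smallest reorder:
   reorder  stock supplier
1       12    117     Acme
3       58    458  Soylent
2       63      4     Acme
4       83    499  Soylent
5       90    445  Initech
0       96    367  Initech
group by supplier, sum of reorder:
supplier
Acme        75
Initech    186
Soylent    141
Name: reorder, dtype: int64
Taking the sum of the resulting series gives 402.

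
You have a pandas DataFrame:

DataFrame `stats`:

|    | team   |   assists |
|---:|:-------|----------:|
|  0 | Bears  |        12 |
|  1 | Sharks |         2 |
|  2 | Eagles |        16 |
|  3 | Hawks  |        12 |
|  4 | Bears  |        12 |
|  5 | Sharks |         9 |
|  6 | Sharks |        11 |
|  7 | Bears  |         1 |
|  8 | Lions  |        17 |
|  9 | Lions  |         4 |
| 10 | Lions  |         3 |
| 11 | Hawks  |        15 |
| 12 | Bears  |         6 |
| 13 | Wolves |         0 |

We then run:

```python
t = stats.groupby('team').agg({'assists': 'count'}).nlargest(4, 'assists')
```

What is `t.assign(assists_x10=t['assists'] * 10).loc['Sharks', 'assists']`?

3

group by team, count of assists:
        assists
team           
Bears         4
Eagles        1
Hawks         2
Lions         3
Sharks        3
Wolves        1
take 4 rows with largest assists:
        assists
team           
Bears         4
Lions         3
Sharks        3
Hawks         2
add column assists_x10 = t['assists'] * 10:
        assists  assists_x10
team                        
Bears         4           40
Lions         3           30
Sharks        3           30
Hawks         2           20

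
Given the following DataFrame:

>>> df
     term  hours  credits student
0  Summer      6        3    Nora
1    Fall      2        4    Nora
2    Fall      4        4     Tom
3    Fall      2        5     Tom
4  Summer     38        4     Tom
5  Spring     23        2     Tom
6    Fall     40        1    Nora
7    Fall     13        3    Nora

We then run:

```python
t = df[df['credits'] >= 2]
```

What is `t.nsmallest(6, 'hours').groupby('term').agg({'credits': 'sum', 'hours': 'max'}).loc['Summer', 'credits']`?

filter rows where credits >= 2:
     term  hours  credits student
0  Summer      6        3    Nora
1    Fall      2        4    Nora
2    Fall      4        4     Tom
3    Fall      2        5     Tom
4  Summer     38        4     Tom
5  Spring     23        2     Tom
7    Fall     13        3    Nora
take 6 rows with smallest hours:
     term  hours  credits student
1    Fall      2        4    Nora
3    Fall      2        5     Tom
2    Fall      4        4     Tom
0  Summer      6        3    Nora
7    Fall     13        3    Nora
5  Spring     23        2     Tom
group by term: sum(credits), max(hours):
        credits  hours
term                  
Fall         16     13
Spring        2     23
Summer        3      6
So loc['Summer', 'credits'] = 3.

3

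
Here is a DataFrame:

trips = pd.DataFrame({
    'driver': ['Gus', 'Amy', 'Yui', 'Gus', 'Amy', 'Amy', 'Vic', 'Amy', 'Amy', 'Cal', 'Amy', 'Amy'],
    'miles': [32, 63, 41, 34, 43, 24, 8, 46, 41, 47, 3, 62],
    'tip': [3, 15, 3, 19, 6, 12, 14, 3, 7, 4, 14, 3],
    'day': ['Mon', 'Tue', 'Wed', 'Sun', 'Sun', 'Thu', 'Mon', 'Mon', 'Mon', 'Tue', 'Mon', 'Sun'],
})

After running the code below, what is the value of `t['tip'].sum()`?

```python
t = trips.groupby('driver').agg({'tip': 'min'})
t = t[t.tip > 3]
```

group by driver, min of tip:
        tip
driver     
Amy       3
Cal       4
Gus       3
Vic      14
Yui       3
filter rows where tip > 3:
        tip
driver     
Cal       4
Vic      14
sum of column 'tip' → 18

18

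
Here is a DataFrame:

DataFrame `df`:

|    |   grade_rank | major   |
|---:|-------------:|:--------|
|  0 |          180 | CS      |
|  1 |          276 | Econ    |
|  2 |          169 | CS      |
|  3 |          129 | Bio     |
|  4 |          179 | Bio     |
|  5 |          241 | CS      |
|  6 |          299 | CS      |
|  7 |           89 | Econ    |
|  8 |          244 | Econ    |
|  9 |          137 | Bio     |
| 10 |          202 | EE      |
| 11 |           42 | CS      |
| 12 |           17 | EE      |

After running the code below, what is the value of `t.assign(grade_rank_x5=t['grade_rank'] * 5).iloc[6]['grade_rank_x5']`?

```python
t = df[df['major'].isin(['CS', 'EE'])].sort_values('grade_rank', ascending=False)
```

filter rows where major in ['CS', 'EE']:
    grade_rank major
0          180    CS
2          169    CS
5          241    CS
6          299    CS
10         202    EE
11          42    CS
12          17    EE
sort by grade_rank descending:
    grade_rank major
6          299    CS
5          241    CS
10         202    EE
0          180    CS
2          169    CS
11          42    CS
12          17    EE
add column grade_rank_x5 = t['grade_rank'] * 5:
    grade_rank major  grade_rank_x5
6          299    CS           1495
5          241    CS           1205
10         202    EE           1010
0          180    CS            900
2          169    CS            845
11          42    CS            210
12          17    EE             85
Then the value at position 6, column 'grade_rank_x5': 85

85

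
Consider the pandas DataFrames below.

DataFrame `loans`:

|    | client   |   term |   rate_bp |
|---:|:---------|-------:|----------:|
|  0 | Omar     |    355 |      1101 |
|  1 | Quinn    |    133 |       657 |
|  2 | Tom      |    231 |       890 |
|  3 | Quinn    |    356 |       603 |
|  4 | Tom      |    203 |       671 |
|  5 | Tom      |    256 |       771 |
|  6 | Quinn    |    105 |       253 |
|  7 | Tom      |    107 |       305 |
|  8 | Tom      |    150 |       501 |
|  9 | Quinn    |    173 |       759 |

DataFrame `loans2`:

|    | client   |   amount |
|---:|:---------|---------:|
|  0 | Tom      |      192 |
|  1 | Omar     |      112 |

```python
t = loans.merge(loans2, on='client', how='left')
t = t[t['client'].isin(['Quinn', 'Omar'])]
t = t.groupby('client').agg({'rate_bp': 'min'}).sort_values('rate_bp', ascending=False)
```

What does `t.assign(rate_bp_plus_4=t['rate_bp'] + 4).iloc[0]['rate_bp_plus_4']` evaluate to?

merge on 'client' (how='left') → 10 rows:
  client  term  rate_bp  amount
0   Omar   355     1101   112.0
1  Quinn   133      657     NaN
2    Tom   231      890   192.0
3  Quinn   356      603     NaN
4    Tom   203      671   192.0
5    Tom   256      771   192.0
6  Quinn   105      253     NaN
7    Tom   107      305   192.0
8    Tom   150      501   192.0
9  Quinn   173      759     NaN
filter rows where client in ['Quinn', 'Omar']:
  client  term  rate_bp  amount
0   Omar   355     1101   112.0
1  Quinn   133      657     NaN
3  Quinn   356      603     NaN
6  Quinn   105      253     NaN
9  Quinn   173      759     NaN
group by client, min of rate_bp:
        rate_bp
client         
Omar       1101
Quinn       253
sort by rate_bp descending:
        rate_bp
client         
Omar       1101
Quinn       253
add column rate_bp_plus_4 = t['rate_bp'] + 4:
        rate_bp  rate_bp_plus_4
client                         
Omar       1101            1105
Quinn       253             257
Taking the value at position 0, column 'rate_bp_plus_4' gives 1105.

1105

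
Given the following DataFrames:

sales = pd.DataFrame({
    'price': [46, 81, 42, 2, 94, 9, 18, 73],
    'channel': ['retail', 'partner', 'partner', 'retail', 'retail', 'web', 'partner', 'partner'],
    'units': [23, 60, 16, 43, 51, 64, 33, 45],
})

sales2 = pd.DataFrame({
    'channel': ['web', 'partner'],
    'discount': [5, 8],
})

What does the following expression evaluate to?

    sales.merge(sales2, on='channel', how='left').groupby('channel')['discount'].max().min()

5.0

merge on 'channel' (how='left') → 8 rows:
   price  channel  units  discount
0     46   retail     23       NaN
1     81  partner     60       8.0
2     42  partner     16       8.0
3      2   retail     43       NaN
4     94   retail     51       NaN
5      9      web     64       5.0
6     18  partner     33       8.0
7     73  partner     45       8.0
group by channel, max of discount:
channel
partner    8.0
retail     NaN
web        5.0
Name: discount, dtype: float64
Then the min of the resulting series: 5.0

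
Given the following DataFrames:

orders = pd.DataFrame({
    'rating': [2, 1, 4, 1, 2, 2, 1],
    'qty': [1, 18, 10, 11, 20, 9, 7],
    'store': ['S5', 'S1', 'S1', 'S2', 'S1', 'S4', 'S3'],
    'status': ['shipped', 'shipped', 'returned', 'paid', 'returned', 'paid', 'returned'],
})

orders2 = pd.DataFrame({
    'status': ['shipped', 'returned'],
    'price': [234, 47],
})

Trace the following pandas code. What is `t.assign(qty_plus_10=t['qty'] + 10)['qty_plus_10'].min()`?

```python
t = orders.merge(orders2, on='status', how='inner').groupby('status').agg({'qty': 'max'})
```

merge on 'status' (how='inner') → 5 rows:
   rating  qty store    status  price
0       2    1    S5   shipped    234
1       1   18    S1   shipped    234
2       4   10    S1  returned     47
3       2   20    S1  returned     47
4       1    7    S3  returned     47
group by status, max of qty:
          qty
status       
returned   20
shipped    18
add column qty_plus_10 = t['qty'] + 10:
          qty  qty_plus_10
status                    
returned   20           30
shipped    18           28

28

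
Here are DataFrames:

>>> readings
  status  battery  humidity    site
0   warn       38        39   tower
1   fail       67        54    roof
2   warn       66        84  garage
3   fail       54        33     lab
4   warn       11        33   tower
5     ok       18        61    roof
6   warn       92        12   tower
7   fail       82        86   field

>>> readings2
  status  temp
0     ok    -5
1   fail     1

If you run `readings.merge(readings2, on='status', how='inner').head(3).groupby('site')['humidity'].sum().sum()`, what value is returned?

merge on 'status' (how='inner') → 4 rows:
  status  battery  humidity   site  temp
0   fail       67        54   roof     1
1   fail       54        33    lab     1
2     ok       18        61   roof    -5
3   fail       82        86  field     1
take first 3 rows:
  status  battery  humidity  site  temp
0   fail       67        54  roof     1
1   fail       54        33   lab     1
2     ok       18        61  roof    -5
group by site, sum of humidity:
site
lab      33
roof    115
Name: humidity, dtype: int64

148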